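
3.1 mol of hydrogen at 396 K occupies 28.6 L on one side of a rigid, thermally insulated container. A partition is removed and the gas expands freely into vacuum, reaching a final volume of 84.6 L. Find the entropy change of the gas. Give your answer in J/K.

ΔS_gas = 28 J/K

No heat is exchanged and no work is done, so the ideal-gas temperature stays constant.
Entropy is a state function; using a reversible isothermal path, ΔS_gas = nR ln(V₂/V₁) = 3.1 × 8.314 × ln(84.6/28.6) = 28 J/K.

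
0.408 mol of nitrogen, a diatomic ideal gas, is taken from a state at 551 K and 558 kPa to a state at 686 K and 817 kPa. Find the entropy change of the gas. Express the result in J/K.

ΔS = nC_p ln(T₂/T₁) − nR ln(P₂/P₁), with C_p = 7R/2 = 29.1 J mol⁻¹ K⁻¹ for a diatomic ideal gas.
ΔS = 0.408 × [29.1 × ln(686/551) − 8.314 × ln(817/558)] = 1.31 J/K.

ΔS = 1.31 J/K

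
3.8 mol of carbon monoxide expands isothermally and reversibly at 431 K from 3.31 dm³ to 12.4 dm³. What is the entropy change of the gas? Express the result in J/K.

For an isothermal ideal gas ΔS_gas = nR ln(V₂/V₁) = 3.8 × 8.314 × ln(12.4/3.31) = 41.7 J/K.

ΔS_gas = 41.7 J/K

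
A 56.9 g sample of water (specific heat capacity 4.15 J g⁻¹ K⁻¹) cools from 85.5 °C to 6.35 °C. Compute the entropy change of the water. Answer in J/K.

In kelvin: T₁ = 358.65 K, T₂ = 279.5 K. ΔS = ∫dQ_rev/T = m c ln(T₂/T₁) = 56.9 × 4.15 × ln(279.5/358.65) = -58.9 J/K.

ΔS = -58.9 J/K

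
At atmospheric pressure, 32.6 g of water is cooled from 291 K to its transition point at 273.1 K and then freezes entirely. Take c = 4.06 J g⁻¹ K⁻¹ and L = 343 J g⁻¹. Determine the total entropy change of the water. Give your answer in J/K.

ΔS = -49.3 J/K

Cooling step: ΔS₁ = m c ln(T_tr/T_i) = 32.6 × 4.06 × ln(273.1/291) = -8.403 J/K.
Phase change: ΔS₂ = −mL/T_tr = −32.6 × 343 / 273.1 = -40.94 J/K.
ΔS_total = (-8.403) + (-40.94) = -49.3 J/K.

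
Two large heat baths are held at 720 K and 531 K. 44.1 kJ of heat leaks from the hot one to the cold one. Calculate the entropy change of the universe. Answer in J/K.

ΔS_hot = −Q/T_H = −44100/720 = -61.25 J/K and ΔS_cold = +Q/T_C = 44100/531 = 83.05 J/K.
ΔS_total = -61.25 + 83.05 = 21.8 J/K, positive as the second law requires.

ΔS_total = 21.8 J/K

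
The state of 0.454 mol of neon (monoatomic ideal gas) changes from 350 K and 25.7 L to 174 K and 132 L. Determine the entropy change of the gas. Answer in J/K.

Entropy is a state function: ΔS = nC_V ln(T₂/T₁) + nR ln(V₂/V₁), with C_V = 3R/2 = 12.47 J mol⁻¹ K⁻¹ for a monoatomic ideal gas.
ΔS = 0.454 × [12.47 × ln(174/350) + 8.314 × ln(132/25.7)] = 2.22 J/K.

ΔS = 2.22 J/K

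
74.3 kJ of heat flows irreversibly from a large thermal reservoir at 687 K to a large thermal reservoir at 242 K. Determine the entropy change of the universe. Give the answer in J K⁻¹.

ΔS_hot = −Q/T_H = −74300/687 = -108.2 J/K and ΔS_cold = +Q/T_C = 74300/242 = 307 J/K.
ΔS_total = -108.2 + 307 = 199 J/K, positive as the second law requires.

ΔS_total = 199 J/K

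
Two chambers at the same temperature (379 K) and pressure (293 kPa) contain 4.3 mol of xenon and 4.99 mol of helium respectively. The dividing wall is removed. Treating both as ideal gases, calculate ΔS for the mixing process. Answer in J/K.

ΔS_mix = 53.3 J/K

Mole fractions: x_A = 4.3/9.29 = 0.463, x_B = 0.537.
ΔS_mix = −R(n_A ln x_A + n_B ln x_B) = −8.314 × (4.3 ln 0.463 + 4.99 ln 0.537) = 53.3 J/K.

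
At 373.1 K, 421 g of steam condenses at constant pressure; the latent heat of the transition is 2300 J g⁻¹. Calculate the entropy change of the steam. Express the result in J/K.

Heat released by the substance: Q = −mL = −421 × 2300 = −968300 J.
At constant T, ΔS = Q_rev/T = −968300 / 373.1 = -2600 J/K.

ΔS = -2600 J/K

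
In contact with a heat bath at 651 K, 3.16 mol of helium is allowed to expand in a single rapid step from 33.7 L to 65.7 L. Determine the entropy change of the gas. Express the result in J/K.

ΔS_gas = 17.5 J/K

Entropy is a state function, so ΔS_gas depends only on the end states.
For an isothermal ideal gas ΔS_gas = nR ln(V₂/V₁) = 3.16 × 8.314 × ln(65.7/33.7) = 17.5 J/K.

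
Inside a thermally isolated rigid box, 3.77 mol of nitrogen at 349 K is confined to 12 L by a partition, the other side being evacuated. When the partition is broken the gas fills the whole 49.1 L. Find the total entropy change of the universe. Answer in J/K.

ΔS_universe = 44.2 J/K

No heat is exchanged and no work is done, so the ideal-gas temperature stays constant.
Entropy is a state function; using a reversible isothermal path, ΔS_gas = nR ln(V₂/V₁) = 3.77 × 8.314 × ln(49.1/12) = 44.2 J/K.
The insulated surroundings exchange no heat, so ΔS_surr = 0 and ΔS_universe = ΔS_gas.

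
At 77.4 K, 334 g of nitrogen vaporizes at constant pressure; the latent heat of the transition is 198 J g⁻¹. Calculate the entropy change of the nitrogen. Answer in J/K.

ΔS = 854 J/K

Heat absorbed by the substance: Q = mL = 334 × 198 = 66132 J.
At constant T, ΔS = Q_rev/T = 66132 / 77.4 = 854 J/K.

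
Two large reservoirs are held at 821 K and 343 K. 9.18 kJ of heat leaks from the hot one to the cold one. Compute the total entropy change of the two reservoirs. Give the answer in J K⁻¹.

ΔS_total = 15.6 J/K

ΔS_hot = −Q/T_H = −9180/821 = -11.18 J/K and ΔS_cold = +Q/T_C = 9180/343 = 26.76 J/K.
ΔS_total = -11.18 + 26.76 = 15.6 J/K, positive as the second law requires.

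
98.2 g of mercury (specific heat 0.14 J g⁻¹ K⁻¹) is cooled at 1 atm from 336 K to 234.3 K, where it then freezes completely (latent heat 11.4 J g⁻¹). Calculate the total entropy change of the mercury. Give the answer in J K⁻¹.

ΔS = -9.73 J/K

Cooling step: ΔS₁ = m c ln(T_tr/T_i) = 98.2 × 0.14 × ln(234.3/336) = -4.956 J/K.
Phase change: ΔS₂ = −mL/T_tr = −98.2 × 11.4 / 234.3 = -4.778 J/K.
ΔS_total = (-4.956) + (-4.778) = -9.73 J/K.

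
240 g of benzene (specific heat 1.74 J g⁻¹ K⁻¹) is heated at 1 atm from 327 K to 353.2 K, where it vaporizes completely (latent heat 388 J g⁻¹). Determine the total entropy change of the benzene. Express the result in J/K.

Warming step: ΔS₁ = m c ln(T_tr/T_i) = 240 × 1.74 × ln(353.2/327) = 32.19 J/K.
Phase change: ΔS₂ = +mL/T_tr = 240 × 388 / 353.2 = 263.6 J/K.
ΔS_total = (32.19) + (263.6) = 296 J/K.

ΔS = 296 J/K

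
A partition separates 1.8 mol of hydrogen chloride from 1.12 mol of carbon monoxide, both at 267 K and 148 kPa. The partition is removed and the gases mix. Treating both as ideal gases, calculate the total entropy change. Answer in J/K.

ΔS_mix = 16.2 J/K

Mole fractions: x_A = 1.8/2.92 = 0.616, x_B = 0.384.
ΔS_mix = −R(n_A ln x_A + n_B ln x_B) = −8.314 × (1.8 ln 0.616 + 1.12 ln 0.384) = 16.2 J/K.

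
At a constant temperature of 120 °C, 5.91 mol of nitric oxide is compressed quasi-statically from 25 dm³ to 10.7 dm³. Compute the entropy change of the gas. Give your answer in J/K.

ΔS_gas = -41.7 J/K

For an isothermal ideal gas ΔS_gas = nR ln(V₂/V₁) = 5.91 × 8.314 × ln(10.7/25) = -41.7 J/K.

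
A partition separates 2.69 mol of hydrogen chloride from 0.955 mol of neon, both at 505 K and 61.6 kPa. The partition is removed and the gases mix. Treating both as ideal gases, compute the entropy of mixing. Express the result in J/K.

Mole fractions: x_A = 2.69/3.65 = 0.738, x_B = 0.262.
ΔS_mix = −R(n_A ln x_A + n_B ln x_B) = −8.314 × (2.69 ln 0.738 + 0.955 ln 0.262) = 17.4 J/K.

ΔS_mix = 17.4 J/K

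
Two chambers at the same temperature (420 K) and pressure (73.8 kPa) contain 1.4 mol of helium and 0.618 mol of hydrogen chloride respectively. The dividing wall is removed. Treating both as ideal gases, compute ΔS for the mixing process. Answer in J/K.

ΔS_mix = 10.3 J/K

Mole fractions: x_A = 1.4/2.02 = 0.694, x_B = 0.306.
ΔS_mix = −R(n_A ln x_A + n_B ln x_B) = −8.314 × (1.4 ln 0.694 + 0.618 ln 0.306) = 10.3 J/K.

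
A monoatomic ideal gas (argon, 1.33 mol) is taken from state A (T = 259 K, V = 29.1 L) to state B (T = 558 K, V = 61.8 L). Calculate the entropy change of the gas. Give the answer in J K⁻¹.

Entropy is a state function: ΔS = nC_V ln(T₂/T₁) + nR ln(V₂/V₁), with C_V = 3R/2 = 12.47 J mol⁻¹ K⁻¹ for a monoatomic ideal gas.
ΔS = 1.33 × [12.47 × ln(558/259) + 8.314 × ln(61.8/29.1)] = 21.1 J/K.

ΔS = 21.1 J/K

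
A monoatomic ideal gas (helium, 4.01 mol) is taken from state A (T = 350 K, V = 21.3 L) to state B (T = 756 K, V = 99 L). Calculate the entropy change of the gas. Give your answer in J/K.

Entropy is a state function: ΔS = nC_V ln(T₂/T₁) + nR ln(V₂/V₁), with C_V = 3R/2 = 12.47 J mol⁻¹ K⁻¹ for a monoatomic ideal gas.
ΔS = 4.01 × [12.47 × ln(756/350) + 8.314 × ln(99/21.3)] = 89.7 J/K.

ΔS = 89.7 J/K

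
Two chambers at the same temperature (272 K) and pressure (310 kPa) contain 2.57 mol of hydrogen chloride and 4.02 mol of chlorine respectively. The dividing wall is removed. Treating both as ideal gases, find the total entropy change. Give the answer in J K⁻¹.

Mole fractions: x_A = 2.57/6.59 = 0.39, x_B = 0.61.
ΔS_mix = −R(n_A ln x_A + n_B ln x_B) = −8.314 × (2.57 ln 0.39 + 4.02 ln 0.61) = 36.6 J/K.

ΔS_mix = 36.6 J/K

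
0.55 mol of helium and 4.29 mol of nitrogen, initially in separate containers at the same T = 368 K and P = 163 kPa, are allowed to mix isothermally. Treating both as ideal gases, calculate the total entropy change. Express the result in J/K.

Mole fractions: x_A = 0.55/4.84 = 0.114, x_B = 0.886.
ΔS_mix = −R(n_A ln x_A + n_B ln x_B) = −8.314 × (0.55 ln 0.114 + 4.29 ln 0.886) = 14.2 J/K.

ΔS_mix = 14.2 J/K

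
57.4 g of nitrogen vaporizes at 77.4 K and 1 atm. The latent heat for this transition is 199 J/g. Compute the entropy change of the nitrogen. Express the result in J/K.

ΔS = 148 J/K

Heat absorbed by the substance: Q = mL = 57.4 × 199 = 11422.6 J.
At constant T, ΔS = Q_rev/T = 11422.6 / 77.4 = 148 J/K.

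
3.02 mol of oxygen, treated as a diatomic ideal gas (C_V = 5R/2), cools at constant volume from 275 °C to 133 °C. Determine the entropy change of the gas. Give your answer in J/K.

ΔS = -18.8 J/K

In kelvin: T₁ = 548.15 K, T₂ = 406.15 K. At constant volume, ΔS = nC_V ln(T₂/T₁) with C_V = 5R/2 = 20.79 J mol⁻¹ K⁻¹.
ΔS = 3.02 × 20.79 × ln(406.15/548.15) = -18.8 J/K.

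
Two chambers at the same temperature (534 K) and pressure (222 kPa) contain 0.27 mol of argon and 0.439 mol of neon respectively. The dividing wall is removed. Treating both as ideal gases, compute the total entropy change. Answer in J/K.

ΔS_mix = 3.92 J/K

Mole fractions: x_A = 0.27/0.709 = 0.381, x_B = 0.619.
ΔS_mix = −R(n_A ln x_A + n_B ln x_B) = −8.314 × (0.27 ln 0.381 + 0.439 ln 0.619) = 3.92 J/K.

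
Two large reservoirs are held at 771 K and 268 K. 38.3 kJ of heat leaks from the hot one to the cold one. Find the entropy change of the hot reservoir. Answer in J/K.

The hot reservoir loses heat Q, so ΔS_hot = −Q/T_H = −38300/771 = -49.7 J/K.

ΔS_hot = -49.7 J/K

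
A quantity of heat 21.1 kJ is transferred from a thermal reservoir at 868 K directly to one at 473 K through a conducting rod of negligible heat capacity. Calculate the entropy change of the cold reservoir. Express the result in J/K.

ΔS_cold = 44.6 J/K

The cold reservoir gains heat Q, so ΔS_cold = +Q/T_C = 21100/473 = 44.6 J/K.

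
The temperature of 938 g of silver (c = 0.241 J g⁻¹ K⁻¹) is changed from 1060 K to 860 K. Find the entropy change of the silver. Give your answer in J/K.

ΔS = ∫dQ_rev/T = m c ln(T₂/T₁) = 938 × 0.241 × ln(860/1060) = -47.3 J/K.

ΔS = -47.3 J/K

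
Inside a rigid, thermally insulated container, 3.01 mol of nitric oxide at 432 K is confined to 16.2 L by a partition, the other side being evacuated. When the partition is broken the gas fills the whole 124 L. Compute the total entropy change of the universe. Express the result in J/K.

For an ideal gas in free expansion Q = 0 and W = 0, so T is unchanged.
Entropy is a state function; using a reversible isothermal path, ΔS_gas = nR ln(V₂/V₁) = 3.01 × 8.314 × ln(124/16.2) = 50.9 J/K.
The insulated surroundings exchange no heat, so ΔS_surr = 0 and ΔS_universe = ΔS_gas.

ΔS_universe = 50.9 J/K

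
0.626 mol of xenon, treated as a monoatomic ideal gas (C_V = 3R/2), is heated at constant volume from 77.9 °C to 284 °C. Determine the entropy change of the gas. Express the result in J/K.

ΔS = 3.61 J/K

In kelvin: T₁ = 351.05 K, T₂ = 557.15 K. At constant volume, ΔS = nC_V ln(T₂/T₁) with C_V = 3R/2 = 12.47 J mol⁻¹ K⁻¹.
ΔS = 0.626 × 12.47 × ln(557.15/351.05) = 3.61 J/K.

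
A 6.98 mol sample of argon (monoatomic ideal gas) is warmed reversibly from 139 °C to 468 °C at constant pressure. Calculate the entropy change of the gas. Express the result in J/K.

In kelvin: T₁ = 412.15 K, T₂ = 741.15 K. At constant pressure, ΔS = nC_p ln(T₂/T₁) with C_p = 5R/2 = 20.79 J mol⁻¹ K⁻¹.
ΔS = 6.98 × 20.79 × ln(741.15/412.15) = 85.1 J/K.

ΔS = 85.1 J/K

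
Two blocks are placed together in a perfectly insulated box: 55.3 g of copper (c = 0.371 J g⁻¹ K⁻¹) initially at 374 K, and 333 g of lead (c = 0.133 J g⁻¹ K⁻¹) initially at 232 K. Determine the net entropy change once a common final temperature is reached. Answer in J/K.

ΔS_total = 1.68 J/K

Energy balance: T_f = (m₁c₁T₁ + m₂c₂T₂)/(m₁c₁ + m₂c₂) = 276.95 K.
ΔS₁ = m₁c₁ ln(T_f/T₁) = 20.5163 × ln(276.95/374) = -6.163 J/K.
ΔS₂ = m₂c₂ ln(T_f/T₂) = 44.289 × ln(276.95/232) = 7.844 J/K.
ΔS_total = -6.163 + 7.844 = 1.68 J/K.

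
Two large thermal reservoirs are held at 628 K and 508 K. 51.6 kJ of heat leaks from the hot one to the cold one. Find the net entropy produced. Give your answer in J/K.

ΔS_hot = −Q/T_H = −51600/628 = -82.17 J/K and ΔS_cold = +Q/T_C = 51600/508 = 101.6 J/K.
ΔS_total = -82.17 + 101.6 = 19.4 J/K, positive as the second law requires.

ΔS_total = 19.4 J/K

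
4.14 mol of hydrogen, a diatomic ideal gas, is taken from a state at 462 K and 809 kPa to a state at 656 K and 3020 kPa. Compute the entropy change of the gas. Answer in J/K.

ΔS = nC_p ln(T₂/T₁) − nR ln(P₂/P₁), with C_p = 7R/2 = 29.1 J mol⁻¹ K⁻¹ for a diatomic ideal gas.
ΔS = 4.14 × [29.1 × ln(656/462) − 8.314 × ln(3020/809)] = -3.1 J/K.

ΔS = -3.1 J/K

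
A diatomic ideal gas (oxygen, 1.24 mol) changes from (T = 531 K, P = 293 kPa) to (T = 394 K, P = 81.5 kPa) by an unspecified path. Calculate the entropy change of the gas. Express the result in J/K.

ΔS = 2.42 J/K

ΔS = nC_p ln(T₂/T₁) − nR ln(P₂/P₁), with C_p = 7R/2 = 29.1 J mol⁻¹ K⁻¹ for a diatomic ideal gas.
ΔS = 1.24 × [29.1 × ln(394/531) − 8.314 × ln(81.5/293)] = 2.42 J/K.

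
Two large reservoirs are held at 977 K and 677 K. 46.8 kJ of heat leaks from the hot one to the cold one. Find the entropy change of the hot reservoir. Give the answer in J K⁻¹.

The hot reservoir loses heat Q, so ΔS_hot = −Q/T_H = −46800/977 = -47.9 J/K.

ΔS_hot = -47.9 J/K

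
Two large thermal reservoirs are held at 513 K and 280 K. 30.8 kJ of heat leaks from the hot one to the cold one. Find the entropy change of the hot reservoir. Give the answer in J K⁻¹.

The hot reservoir loses heat Q, so ΔS_hot = −Q/T_H = −30800/513 = -60 J/K.

ΔS_hot = -60 J/K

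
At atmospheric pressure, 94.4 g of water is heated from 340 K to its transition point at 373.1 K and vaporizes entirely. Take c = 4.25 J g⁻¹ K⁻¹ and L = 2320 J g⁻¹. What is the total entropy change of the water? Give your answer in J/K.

ΔS = 624 J/K

Warming step: ΔS₁ = m c ln(T_tr/T_i) = 94.4 × 4.25 × ln(373.1/340) = 37.27 J/K.
Phase change: ΔS₂ = +mL/T_tr = 94.4 × 2320 / 373.1 = 587 J/K.
ΔS_total = (37.27) + (587) = 624 J/K.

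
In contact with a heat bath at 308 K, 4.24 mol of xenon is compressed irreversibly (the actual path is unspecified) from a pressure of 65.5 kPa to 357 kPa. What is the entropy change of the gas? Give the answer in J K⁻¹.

ΔS_gas = -59.8 J/K

Entropy is a state function, so ΔS_gas depends only on the end states.
For an isothermal ideal gas ΔS_gas = nR ln(P₁/P₂) = 4.24 × 8.314 × ln(65.5/357) = -59.8 J/K.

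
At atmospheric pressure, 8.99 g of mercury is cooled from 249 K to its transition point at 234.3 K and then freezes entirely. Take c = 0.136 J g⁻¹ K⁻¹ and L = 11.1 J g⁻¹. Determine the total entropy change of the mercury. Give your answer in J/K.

ΔS = -0.5 J/K

Cooling step: ΔS₁ = m c ln(T_tr/T_i) = 8.99 × 0.136 × ln(234.3/249) = -0.0744 J/K.
Phase change: ΔS₂ = −mL/T_tr = −8.99 × 11.1 / 234.3 = -0.4259 J/K.
ΔS_total = (-0.0744) + (-0.4259) = -0.5 J/K.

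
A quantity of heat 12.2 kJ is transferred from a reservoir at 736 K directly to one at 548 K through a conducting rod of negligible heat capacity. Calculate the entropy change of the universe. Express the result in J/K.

ΔS_total = 5.69 J/K

ΔS_hot = −Q/T_H = −12200/736 = -16.576 J/K and ΔS_cold = +Q/T_C = 12200/548 = 22.263 J/K.
ΔS_total = -16.576 + 22.263 = 5.69 J/K, positive as the second law requires.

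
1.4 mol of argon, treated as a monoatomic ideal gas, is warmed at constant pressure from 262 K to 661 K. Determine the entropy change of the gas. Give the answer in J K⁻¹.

ΔS = 26.9 J/K

At constant pressure, ΔS = nC_p ln(T₂/T₁) with C_p = 5R/2 = 20.79 J mol⁻¹ K⁻¹.
ΔS = 1.4 × 20.79 × ln(661/262) = 26.9 J/K.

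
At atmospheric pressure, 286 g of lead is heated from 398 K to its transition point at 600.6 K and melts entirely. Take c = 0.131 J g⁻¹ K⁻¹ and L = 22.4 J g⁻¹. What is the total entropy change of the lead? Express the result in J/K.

ΔS = 26.1 J/K

Warming step: ΔS₁ = m c ln(T_tr/T_i) = 286 × 0.131 × ln(600.6/398) = 15.42 J/K.
Phase change: ΔS₂ = +mL/T_tr = 286 × 22.4 / 600.6 = 10.67 J/K.
ΔS_total = (15.42) + (10.67) = 26.1 J/K.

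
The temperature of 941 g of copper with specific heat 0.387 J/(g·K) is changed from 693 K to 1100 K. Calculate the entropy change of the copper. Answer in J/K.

ΔS = ∫dQ_rev/T = m c ln(T₂/T₁) = 941 × 0.387 × ln(1100/693) = 168 J/K.

ΔS = 168 J/K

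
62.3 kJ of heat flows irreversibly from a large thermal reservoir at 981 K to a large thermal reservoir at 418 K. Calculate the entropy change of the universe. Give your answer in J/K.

ΔS_total = 85.5 J/K

ΔS_hot = −Q/T_H = −62300/981 = -63.51 J/K and ΔS_cold = +Q/T_C = 62300/418 = 149 J/K.
ΔS_total = -63.51 + 149 = 85.5 J/K, positive as the second law requires.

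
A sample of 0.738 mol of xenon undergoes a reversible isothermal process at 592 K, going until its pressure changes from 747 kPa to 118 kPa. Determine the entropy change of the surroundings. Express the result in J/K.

For an isothermal ideal gas ΔS_gas = nR ln(P₁/P₂) = 0.738 × 8.314 × ln(747/118) = 11.3 J/K.
The process is reversible, so ΔS_surr = −ΔS_gas = -11.3 J/K and ΔS_universe = 0.

ΔS_surr = -11.3 J/K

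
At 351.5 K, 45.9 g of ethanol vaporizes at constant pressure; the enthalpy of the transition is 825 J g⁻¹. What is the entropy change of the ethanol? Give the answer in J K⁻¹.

Heat absorbed by the substance: Q = mL = 45.9 × 825 = 37867.5 J.
At constant T, ΔS = Q_rev/T = 37867.5 / 351.5 = 108 J/K.

ΔS = 108 J/K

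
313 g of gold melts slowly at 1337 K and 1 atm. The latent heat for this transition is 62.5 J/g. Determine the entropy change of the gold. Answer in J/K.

Heat absorbed by the substance: Q = mL = 313 × 62.5 = 19562.5 J.
At constant T, ΔS = Q_rev/T = 19562.5 / 1337 = 14.6 J/K.

ΔS = 14.6 J/K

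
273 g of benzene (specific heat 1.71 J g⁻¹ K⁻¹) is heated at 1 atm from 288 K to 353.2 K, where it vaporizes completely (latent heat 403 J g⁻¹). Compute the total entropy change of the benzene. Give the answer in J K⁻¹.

ΔS = 407 J/K

Warming step: ΔS₁ = m c ln(T_tr/T_i) = 273 × 1.71 × ln(353.2/288) = 95.27 J/K.
Phase change: ΔS₂ = +mL/T_tr = 273 × 403 / 353.2 = 311.5 J/K.
ΔS_total = (95.27) + (311.5) = 407 J/K.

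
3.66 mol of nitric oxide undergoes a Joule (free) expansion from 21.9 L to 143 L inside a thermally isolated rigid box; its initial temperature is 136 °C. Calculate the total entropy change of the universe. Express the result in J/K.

For an ideal gas in free expansion Q = 0 and W = 0, so T is unchanged.
Entropy is a state function; using a reversible isothermal path, ΔS_gas = nR ln(V₂/V₁) = 3.66 × 8.314 × ln(143/21.9) = 57.1 J/K.
The insulated surroundings exchange no heat, so ΔS_surr = 0 and ΔS_universe = ΔS_gas.

ΔS_universe = 57.1 J/K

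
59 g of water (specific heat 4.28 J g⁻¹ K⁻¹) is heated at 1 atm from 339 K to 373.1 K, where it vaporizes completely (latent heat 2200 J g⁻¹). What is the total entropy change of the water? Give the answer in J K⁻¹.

ΔS = 372 J/K

Warming step: ΔS₁ = m c ln(T_tr/T_i) = 59 × 4.28 × ln(373.1/339) = 24.2 J/K.
Phase change: ΔS₂ = +mL/T_tr = 59 × 2200 / 373.1 = 347.9 J/K.
ΔS_total = (24.2) + (347.9) = 372 J/K.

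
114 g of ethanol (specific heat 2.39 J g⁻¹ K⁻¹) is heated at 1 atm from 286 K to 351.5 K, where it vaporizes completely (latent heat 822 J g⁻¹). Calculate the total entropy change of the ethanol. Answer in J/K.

ΔS = 323 J/K

Warming step: ΔS₁ = m c ln(T_tr/T_i) = 114 × 2.39 × ln(351.5/286) = 56.19 J/K.
Phase change: ΔS₂ = +mL/T_tr = 114 × 822 / 351.5 = 266.6 J/K.
ΔS_total = (56.19) + (266.6) = 323 J/K.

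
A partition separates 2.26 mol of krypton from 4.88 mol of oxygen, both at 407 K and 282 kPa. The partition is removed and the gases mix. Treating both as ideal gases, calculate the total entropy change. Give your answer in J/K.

Mole fractions: x_A = 2.26/7.14 = 0.317, x_B = 0.683.
ΔS_mix = −R(n_A ln x_A + n_B ln x_B) = −8.314 × (2.26 ln 0.317 + 4.88 ln 0.683) = 37.1 J/K.

ΔS_mix = 37.1 J/K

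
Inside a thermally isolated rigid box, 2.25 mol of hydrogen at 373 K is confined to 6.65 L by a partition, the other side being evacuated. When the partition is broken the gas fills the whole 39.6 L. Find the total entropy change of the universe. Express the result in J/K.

ΔS_universe = 33.4 J/K

No heat is exchanged and no work is done, so the ideal-gas temperature stays constant.
Entropy is a state function; using a reversible isothermal path, ΔS_gas = nR ln(V₂/V₁) = 2.25 × 8.314 × ln(39.6/6.65) = 33.4 J/K.
The insulated surroundings exchange no heat, so ΔS_surr = 0 and ΔS_universe = ΔS_gas.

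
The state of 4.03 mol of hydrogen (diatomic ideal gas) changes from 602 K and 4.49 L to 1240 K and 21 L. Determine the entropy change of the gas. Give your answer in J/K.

ΔS = 112 J/K

Entropy is a state function: ΔS = nC_V ln(T₂/T₁) + nR ln(V₂/V₁), with C_V = 5R/2 = 20.79 J mol⁻¹ K⁻¹ for a diatomic ideal gas.
ΔS = 4.03 × [20.79 × ln(1240/602) + 8.314 × ln(21/4.49)] = 112 J/K.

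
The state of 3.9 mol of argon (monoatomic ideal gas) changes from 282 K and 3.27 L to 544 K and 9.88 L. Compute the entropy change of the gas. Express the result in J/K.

ΔS = 67.8 J/K

Entropy is a state function: ΔS = nC_V ln(T₂/T₁) + nR ln(V₂/V₁), with C_V = 3R/2 = 12.47 J mol⁻¹ K⁻¹ for a monoatomic ideal gas.
ΔS = 3.9 × [12.47 × ln(544/282) + 8.314 × ln(9.88/3.27)] = 67.8 J/K.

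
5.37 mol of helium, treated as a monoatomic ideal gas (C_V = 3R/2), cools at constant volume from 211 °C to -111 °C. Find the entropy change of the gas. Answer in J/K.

ΔS = -73.3 J/K

In kelvin: T₁ = 484.15 K, T₂ = 162.15 K. At constant volume, ΔS = nC_V ln(T₂/T₁) with C_V = 3R/2 = 12.47 J mol⁻¹ K⁻¹.
ΔS = 5.37 × 12.47 × ln(162.15/484.15) = -73.3 J/K.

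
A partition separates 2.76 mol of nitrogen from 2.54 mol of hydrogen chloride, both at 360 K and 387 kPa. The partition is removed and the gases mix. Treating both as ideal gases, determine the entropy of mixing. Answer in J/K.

ΔS_mix = 30.5 J/K

Mole fractions: x_A = 2.76/5.3 = 0.521, x_B = 0.479.
ΔS_mix = −R(n_A ln x_A + n_B ln x_B) = −8.314 × (2.76 ln 0.521 + 2.54 ln 0.479) = 30.5 J/K.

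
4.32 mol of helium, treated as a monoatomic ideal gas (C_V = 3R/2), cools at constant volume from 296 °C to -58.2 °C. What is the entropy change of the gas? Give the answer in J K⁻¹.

In kelvin: T₁ = 569.15 K, T₂ = 214.95 K. At constant volume, ΔS = nC_V ln(T₂/T₁) with C_V = 3R/2 = 12.47 J mol⁻¹ K⁻¹.
ΔS = 4.32 × 12.47 × ln(214.95/569.15) = -52.5 J/K.

ΔS = -52.5 J/K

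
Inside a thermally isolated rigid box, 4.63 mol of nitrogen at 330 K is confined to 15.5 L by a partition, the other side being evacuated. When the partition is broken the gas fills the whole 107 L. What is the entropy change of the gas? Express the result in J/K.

ΔS_gas = 74.4 J/K

No heat is exchanged and no work is done, so the ideal-gas temperature stays constant.
Entropy is a state function; using a reversible isothermal path, ΔS_gas = nR ln(V₂/V₁) = 4.63 × 8.314 × ln(107/15.5) = 74.4 J/K.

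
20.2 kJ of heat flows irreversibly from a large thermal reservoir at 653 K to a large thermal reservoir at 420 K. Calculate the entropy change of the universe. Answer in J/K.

ΔS_total = 17.2 J/K

ΔS_hot = −Q/T_H = −20200/653 = -30.93 J/K and ΔS_cold = +Q/T_C = 20200/420 = 48.1 J/K.
ΔS_total = -30.93 + 48.1 = 17.2 J/K, positive as the second law requires.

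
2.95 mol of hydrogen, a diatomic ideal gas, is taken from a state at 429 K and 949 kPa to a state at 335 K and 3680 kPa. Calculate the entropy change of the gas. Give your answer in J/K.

ΔS = nC_p ln(T₂/T₁) − nR ln(P₂/P₁), with C_p = 7R/2 = 29.1 J mol⁻¹ K⁻¹ for a diatomic ideal gas.
ΔS = 2.95 × [29.1 × ln(335/429) − 8.314 × ln(3680/949)] = -54.5 J/K.

ΔS = -54.5 J/K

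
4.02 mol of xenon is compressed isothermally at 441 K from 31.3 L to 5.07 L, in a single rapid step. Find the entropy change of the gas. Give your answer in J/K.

ΔS_gas = -60.8 J/K

Entropy is a state function, so ΔS_gas depends only on the end states.
For an isothermal ideal gas ΔS_gas = nR ln(V₂/V₁) = 4.02 × 8.314 × ln(5.07/31.3) = -60.8 J/K.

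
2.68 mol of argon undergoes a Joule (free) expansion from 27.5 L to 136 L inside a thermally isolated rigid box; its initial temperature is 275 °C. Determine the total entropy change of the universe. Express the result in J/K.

For an ideal gas in free expansion Q = 0 and W = 0, so T is unchanged.
Entropy is a state function; using a reversible isothermal path, ΔS_gas = nR ln(V₂/V₁) = 2.68 × 8.314 × ln(136/27.5) = 35.6 J/K.
The insulated surroundings exchange no heat, so ΔS_surr = 0 and ΔS_universe = ΔS_gas.

ΔS_universe = 35.6 J/K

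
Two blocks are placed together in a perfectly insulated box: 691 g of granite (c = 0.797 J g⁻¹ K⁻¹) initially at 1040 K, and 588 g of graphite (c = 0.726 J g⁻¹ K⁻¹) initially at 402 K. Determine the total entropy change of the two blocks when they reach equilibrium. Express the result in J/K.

Energy balance: T_f = (m₁c₁T₁ + m₂c₂T₂)/(m₁c₁ + m₂c₂) = 761.41 K.
ΔS₁ = m₁c₁ ln(T_f/T₁) = 550.727 × ln(761.41/1040) = -171.7 J/K.
ΔS₂ = m₂c₂ ln(T_f/T₂) = 426.888 × ln(761.41/402) = 272.7 J/K.
ΔS_total = -171.7 + 272.7 = 101 J/K.

ΔS_total = 101 J/K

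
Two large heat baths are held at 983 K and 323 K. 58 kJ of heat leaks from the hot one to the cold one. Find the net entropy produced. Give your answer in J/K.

ΔS_total = 121 J/K

ΔS_hot = −Q/T_H = −58000/983 = -59 J/K and ΔS_cold = +Q/T_C = 58000/323 = 179.6 J/K.
ΔS_total = -59 + 179.6 = 121 J/K, positive as the second law requires.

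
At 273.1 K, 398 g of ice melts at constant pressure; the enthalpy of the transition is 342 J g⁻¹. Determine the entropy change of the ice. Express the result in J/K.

Heat absorbed by the substance: Q = mL = 398 × 342 = 136116 J.
At constant T, ΔS = Q_rev/T = 136116 / 273.1 = 498 J/K.

ΔS = 498 J/K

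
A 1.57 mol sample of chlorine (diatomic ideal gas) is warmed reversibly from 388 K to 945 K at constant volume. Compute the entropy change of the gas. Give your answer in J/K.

At constant volume, ΔS = nC_V ln(T₂/T₁) with C_V = 5R/2 = 20.79 J mol⁻¹ K⁻¹.
ΔS = 1.57 × 20.79 × ln(945/388) = 29 J/K.

ΔS = 29 J/K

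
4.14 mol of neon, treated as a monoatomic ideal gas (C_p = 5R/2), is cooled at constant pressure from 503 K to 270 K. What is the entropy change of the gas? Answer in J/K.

At constant pressure, ΔS = nC_p ln(T₂/T₁) with C_p = 5R/2 = 20.79 J mol⁻¹ K⁻¹.
ΔS = 4.14 × 20.79 × ln(270/503) = -53.5 J/K.

ΔS = -53.5 J/K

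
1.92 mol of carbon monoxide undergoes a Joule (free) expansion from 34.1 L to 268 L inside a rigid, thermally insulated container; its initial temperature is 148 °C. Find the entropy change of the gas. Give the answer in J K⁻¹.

ΔS_gas = 32.9 J/K

For an ideal gas in free expansion Q = 0 and W = 0, so T is unchanged.
Entropy is a state function; using a reversible isothermal path, ΔS_gas = nR ln(V₂/V₁) = 1.92 × 8.314 × ln(268/34.1) = 32.9 J/K.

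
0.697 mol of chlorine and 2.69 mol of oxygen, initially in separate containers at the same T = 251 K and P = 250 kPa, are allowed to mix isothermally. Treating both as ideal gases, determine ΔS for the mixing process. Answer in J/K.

ΔS_mix = 14.3 J/K

Mole fractions: x_A = 0.697/3.39 = 0.206, x_B = 0.794.
ΔS_mix = −R(n_A ln x_A + n_B ln x_B) = −8.314 × (0.697 ln 0.206 + 2.69 ln 0.794) = 14.3 J/K.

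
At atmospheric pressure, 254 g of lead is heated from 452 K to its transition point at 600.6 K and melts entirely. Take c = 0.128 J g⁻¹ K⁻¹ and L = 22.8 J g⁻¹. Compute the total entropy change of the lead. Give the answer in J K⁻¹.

Warming step: ΔS₁ = m c ln(T_tr/T_i) = 254 × 0.128 × ln(600.6/452) = 9.241 J/K.
Phase change: ΔS₂ = +mL/T_tr = 254 × 22.8 / 600.6 = 9.642 J/K.
ΔS_total = (9.241) + (9.642) = 18.9 J/K.

ΔS = 18.9 J/K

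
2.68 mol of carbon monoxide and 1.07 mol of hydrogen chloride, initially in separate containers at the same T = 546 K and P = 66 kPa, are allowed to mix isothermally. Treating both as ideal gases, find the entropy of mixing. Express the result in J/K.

Mole fractions: x_A = 2.68/3.75 = 0.715, x_B = 0.285.
ΔS_mix = −R(n_A ln x_A + n_B ln x_B) = −8.314 × (2.68 ln 0.715 + 1.07 ln 0.285) = 18.6 J/K.

ΔS_mix = 18.6 J/K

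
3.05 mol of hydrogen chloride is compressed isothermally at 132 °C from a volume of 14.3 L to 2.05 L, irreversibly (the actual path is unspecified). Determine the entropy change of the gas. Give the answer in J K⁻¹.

ΔS_gas = -49.3 J/K

Entropy is a state function, so ΔS_gas depends only on the end states.
For an isothermal ideal gas ΔS_gas = nR ln(V₂/V₁) = 3.05 × 8.314 × ln(2.05/14.3) = -49.3 J/K.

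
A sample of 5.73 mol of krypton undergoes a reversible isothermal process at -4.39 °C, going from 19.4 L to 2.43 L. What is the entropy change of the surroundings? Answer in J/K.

For an isothermal ideal gas ΔS_gas = nR ln(V₂/V₁) = 5.73 × 8.314 × ln(2.43/19.4) = -99 J/K.
The process is reversible, so ΔS_surr = −ΔS_gas = 99 J/K and ΔS_universe = 0.

ΔS_surr = 99 J/K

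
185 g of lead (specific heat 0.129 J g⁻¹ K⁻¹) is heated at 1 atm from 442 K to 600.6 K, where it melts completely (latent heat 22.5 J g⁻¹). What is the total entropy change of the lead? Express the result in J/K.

Warming step: ΔS₁ = m c ln(T_tr/T_i) = 185 × 0.129 × ln(600.6/442) = 7.317 J/K.
Phase change: ΔS₂ = +mL/T_tr = 185 × 22.5 / 600.6 = 6.931 J/K.
ΔS_total = (7.317) + (6.931) = 14.2 J/K.

ΔS = 14.2 J/K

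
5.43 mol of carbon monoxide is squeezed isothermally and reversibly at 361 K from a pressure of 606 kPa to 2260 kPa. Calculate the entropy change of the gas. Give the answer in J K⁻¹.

ΔS_gas = -59.4 J/K

For an isothermal ideal gas ΔS_gas = nR ln(P₁/P₂) = 5.43 × 8.314 × ln(606/2260) = -59.4 J/K.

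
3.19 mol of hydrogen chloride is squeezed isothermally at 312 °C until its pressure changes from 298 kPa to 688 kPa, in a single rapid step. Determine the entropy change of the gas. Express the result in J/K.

ΔS_gas = -22.2 J/K

Entropy is a state function, so ΔS_gas depends only on the end states.
For an isothermal ideal gas ΔS_gas = nR ln(P₁/P₂) = 3.19 × 8.314 × ln(298/688) = -22.2 J/K.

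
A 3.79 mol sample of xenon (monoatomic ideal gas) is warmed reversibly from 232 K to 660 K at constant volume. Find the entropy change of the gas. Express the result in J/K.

At constant volume, ΔS = nC_V ln(T₂/T₁) with C_V = 3R/2 = 12.47 J mol⁻¹ K⁻¹.
ΔS = 3.79 × 12.47 × ln(660/232) = 49.4 J/K.

ΔS = 49.4 J/K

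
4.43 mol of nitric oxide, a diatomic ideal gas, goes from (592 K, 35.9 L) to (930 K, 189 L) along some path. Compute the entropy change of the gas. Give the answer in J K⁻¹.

Entropy is a state function: ΔS = nC_V ln(T₂/T₁) + nR ln(V₂/V₁), with C_V = 5R/2 = 20.79 J mol⁻¹ K⁻¹ for a diatomic ideal gas.
ΔS = 4.43 × [20.79 × ln(930/592) + 8.314 × ln(189/35.9)] = 103 J/K.

ΔS = 103 J/K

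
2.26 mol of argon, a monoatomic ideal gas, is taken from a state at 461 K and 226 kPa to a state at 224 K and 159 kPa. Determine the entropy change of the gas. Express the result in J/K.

ΔS = nC_p ln(T₂/T₁) − nR ln(P₂/P₁), with C_p = 5R/2 = 20.79 J mol⁻¹ K⁻¹ for a monoatomic ideal gas.
ΔS = 2.26 × [20.79 × ln(224/461) − 8.314 × ln(159/226)] = -27.3 J/K.

ΔS = -27.3 J/K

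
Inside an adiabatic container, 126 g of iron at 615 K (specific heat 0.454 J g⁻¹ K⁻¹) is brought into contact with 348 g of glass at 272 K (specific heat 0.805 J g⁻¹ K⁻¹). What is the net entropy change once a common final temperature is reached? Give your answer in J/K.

ΔS_total = 18.7 J/K

Energy balance: T_f = (m₁c₁T₁ + m₂c₂T₂)/(m₁c₁ + m₂c₂) = 330.16 K.
ΔS₁ = m₁c₁ ln(T_f/T₁) = 57.204 × ln(330.16/615) = -35.58 J/K.
ΔS₂ = m₂c₂ ln(T_f/T₂) = 280.14 × ln(330.16/272) = 54.29 J/K.
ΔS_total = -35.58 + 54.29 = 18.7 J/K.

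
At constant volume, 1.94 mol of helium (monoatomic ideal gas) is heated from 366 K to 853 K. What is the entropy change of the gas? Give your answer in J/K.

ΔS = 20.5 J/K

At constant volume, ΔS = nC_V ln(T₂/T₁) with C_V = 3R/2 = 12.47 J mol⁻¹ K⁻¹.
ΔS = 1.94 × 12.47 × ln(853/366) = 20.5 J/K.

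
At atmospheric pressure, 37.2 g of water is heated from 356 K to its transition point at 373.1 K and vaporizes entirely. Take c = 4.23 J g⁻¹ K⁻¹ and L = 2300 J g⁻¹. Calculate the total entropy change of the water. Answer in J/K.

Warming step: ΔS₁ = m c ln(T_tr/T_i) = 37.2 × 4.23 × ln(373.1/356) = 7.382 J/K.
Phase change: ΔS₂ = +mL/T_tr = 37.2 × 2300 / 373.1 = 229.3 J/K.
ΔS_total = (7.382) + (229.3) = 237 J/K.

ΔS = 237 J/K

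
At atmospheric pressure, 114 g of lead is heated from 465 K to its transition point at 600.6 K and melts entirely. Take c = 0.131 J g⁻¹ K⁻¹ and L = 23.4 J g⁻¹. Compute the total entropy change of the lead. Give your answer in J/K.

ΔS = 8.26 J/K

Warming step: ΔS₁ = m c ln(T_tr/T_i) = 114 × 0.131 × ln(600.6/465) = 3.821 J/K.
Phase change: ΔS₂ = +mL/T_tr = 114 × 23.4 / 600.6 = 4.442 J/K.
ΔS_total = (3.821) + (4.442) = 8.26 J/K.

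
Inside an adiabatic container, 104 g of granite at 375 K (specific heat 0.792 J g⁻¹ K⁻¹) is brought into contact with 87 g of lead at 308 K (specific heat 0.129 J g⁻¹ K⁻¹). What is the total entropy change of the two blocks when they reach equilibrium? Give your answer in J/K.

Energy balance: T_f = (m₁c₁T₁ + m₂c₂T₂)/(m₁c₁ + m₂c₂) = 366.97 K.
ΔS₁ = m₁c₁ ln(T_f/T₁) = 82.368 × ln(366.97/375) = -1.784 J/K.
ΔS₂ = m₂c₂ ln(T_f/T₂) = 11.223 × ln(366.97/308) = 1.966 J/K.
ΔS_total = -1.784 + 1.966 = 0.182 J/K.

ΔS_total = 0.182 J/K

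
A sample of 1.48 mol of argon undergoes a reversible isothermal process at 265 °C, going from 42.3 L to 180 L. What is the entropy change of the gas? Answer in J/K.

For an isothermal ideal gas ΔS_gas = nR ln(V₂/V₁) = 1.48 × 8.314 × ln(180/42.3) = 17.8 J/K.

ΔS_gas = 17.8 J/K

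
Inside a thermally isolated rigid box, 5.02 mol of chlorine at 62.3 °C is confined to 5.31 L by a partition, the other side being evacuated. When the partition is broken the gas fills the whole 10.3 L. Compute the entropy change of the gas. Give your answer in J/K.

ΔS_gas = 27.7 J/K

No heat is exchanged and no work is done, so the ideal-gas temperature stays constant.
Entropy is a state function; using a reversible isothermal path, ΔS_gas = nR ln(V₂/V₁) = 5.02 × 8.314 × ln(10.3/5.31) = 27.7 J/K.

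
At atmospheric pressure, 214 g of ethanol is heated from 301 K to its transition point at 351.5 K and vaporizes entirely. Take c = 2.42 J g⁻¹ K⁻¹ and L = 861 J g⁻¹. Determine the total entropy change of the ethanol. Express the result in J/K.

Warming step: ΔS₁ = m c ln(T_tr/T_i) = 214 × 2.42 × ln(351.5/301) = 80.32 J/K.
Phase change: ΔS₂ = +mL/T_tr = 214 × 861 / 351.5 = 524.2 J/K.
ΔS_total = (80.32) + (524.2) = 605 J/K.

ΔS = 605 J/K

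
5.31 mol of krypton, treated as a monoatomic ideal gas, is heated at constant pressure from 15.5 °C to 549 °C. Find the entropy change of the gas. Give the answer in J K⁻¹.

In kelvin: T₁ = 288.65 K, T₂ = 822.15 K. At constant pressure, ΔS = nC_p ln(T₂/T₁) with C_p = 5R/2 = 20.79 J mol⁻¹ K⁻¹.
ΔS = 5.31 × 20.79 × ln(822.15/288.65) = 116 J/K.

ΔS = 116 J/K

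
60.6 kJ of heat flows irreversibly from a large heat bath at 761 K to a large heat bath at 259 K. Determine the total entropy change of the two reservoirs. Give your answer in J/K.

ΔS_hot = −Q/T_H = −60600/761 = -79.63 J/K and ΔS_cold = +Q/T_C = 60600/259 = 234 J/K.
ΔS_total = -79.63 + 234 = 154 J/K, positive as the second law requires.

ΔS_total = 154 J/K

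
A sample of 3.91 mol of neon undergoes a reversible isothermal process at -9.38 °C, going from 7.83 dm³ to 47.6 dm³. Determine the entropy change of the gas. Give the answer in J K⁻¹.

For an isothermal ideal gas ΔS_gas = nR ln(V₂/V₁) = 3.91 × 8.314 × ln(47.6/7.83) = 58.7 J/K.

ΔS_gas = 58.7 J/K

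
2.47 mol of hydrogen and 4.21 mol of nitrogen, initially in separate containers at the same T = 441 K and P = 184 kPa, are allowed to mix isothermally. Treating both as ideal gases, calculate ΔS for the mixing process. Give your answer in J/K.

Mole fractions: x_A = 2.47/6.68 = 0.37, x_B = 0.63.
ΔS_mix = −R(n_A ln x_A + n_B ln x_B) = −8.314 × (2.47 ln 0.37 + 4.21 ln 0.63) = 36.6 J/K.

ΔS_mix = 36.6 J/K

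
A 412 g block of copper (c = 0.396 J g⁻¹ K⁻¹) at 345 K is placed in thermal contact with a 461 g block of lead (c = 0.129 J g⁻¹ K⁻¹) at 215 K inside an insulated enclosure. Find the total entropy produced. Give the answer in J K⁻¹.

ΔS_total = 4.5 J/K

Energy balance: T_f = (m₁c₁T₁ + m₂c₂T₂)/(m₁c₁ + m₂c₂) = 310.27 K.
ΔS₁ = m₁c₁ ln(T_f/T₁) = 163.152 × ln(310.27/345) = -17.31 J/K.
ΔS₂ = m₂c₂ ln(T_f/T₂) = 59.469 × ln(310.27/215) = 21.81 J/K.
ΔS_total = -17.31 + 21.81 = 4.5 J/K.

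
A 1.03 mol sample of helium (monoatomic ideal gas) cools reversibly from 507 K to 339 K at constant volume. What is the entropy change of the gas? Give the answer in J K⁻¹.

ΔS = -5.17 J/K

At constant volume, ΔS = nC_V ln(T₂/T₁) with C_V = 3R/2 = 12.47 J mol⁻¹ K⁻¹.
ΔS = 1.03 × 12.47 × ln(339/507) = -5.17 J/K.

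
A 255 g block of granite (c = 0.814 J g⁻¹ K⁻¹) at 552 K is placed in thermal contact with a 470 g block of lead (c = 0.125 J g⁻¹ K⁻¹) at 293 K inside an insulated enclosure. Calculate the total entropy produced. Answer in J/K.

ΔS_total = 8.11 J/K

Energy balance: T_f = (m₁c₁T₁ + m₂c₂T₂)/(m₁c₁ + m₂c₂) = 494.86 K.
ΔS₁ = m₁c₁ ln(T_f/T₁) = 207.57 × ln(494.86/552) = -22.68 J/K.
ΔS₂ = m₂c₂ ln(T_f/T₂) = 58.75 × ln(494.86/293) = 30.79 J/K.
ΔS_total = -22.68 + 30.79 = 8.11 J/K.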